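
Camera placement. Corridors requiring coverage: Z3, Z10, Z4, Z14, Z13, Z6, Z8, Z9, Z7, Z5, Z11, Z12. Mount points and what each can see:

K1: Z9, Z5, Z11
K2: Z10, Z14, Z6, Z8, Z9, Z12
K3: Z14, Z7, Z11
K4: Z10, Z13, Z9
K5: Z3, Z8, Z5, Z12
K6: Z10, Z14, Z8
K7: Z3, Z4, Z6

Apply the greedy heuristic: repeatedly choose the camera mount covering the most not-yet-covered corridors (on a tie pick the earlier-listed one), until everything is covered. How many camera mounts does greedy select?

Pick 1: K2 covers 6 new corridors (Z10, Z14, Z6, Z8, Z9, Z12).
Pick 2: K1 covers 2 new corridors (Z5, Z11).
Pick 3: K7 covers 2 new corridors (Z3, Z4).
Pick 4: K3 covers 1 new corridors (Z7).
Pick 5: K4 covers 1 new corridors (Z13).
Greedy uses 5 camera mounts. (The true minimum is 4.)

5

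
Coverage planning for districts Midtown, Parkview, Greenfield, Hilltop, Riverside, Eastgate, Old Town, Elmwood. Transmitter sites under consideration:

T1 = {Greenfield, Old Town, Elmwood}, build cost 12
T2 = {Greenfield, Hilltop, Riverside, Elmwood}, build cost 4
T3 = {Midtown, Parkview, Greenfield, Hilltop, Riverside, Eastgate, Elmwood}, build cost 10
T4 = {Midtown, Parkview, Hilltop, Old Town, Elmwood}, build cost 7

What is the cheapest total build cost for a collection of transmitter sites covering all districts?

17

T3, T4 cover every district at build cost 10 + 7 = 17.
Any cover uses at least 2 transmitter sites; among all covering selections none totals below 17.
Greedy by coverage-per-build cost would pick T2, T4, T3 for 21 — worse than the optimum 17.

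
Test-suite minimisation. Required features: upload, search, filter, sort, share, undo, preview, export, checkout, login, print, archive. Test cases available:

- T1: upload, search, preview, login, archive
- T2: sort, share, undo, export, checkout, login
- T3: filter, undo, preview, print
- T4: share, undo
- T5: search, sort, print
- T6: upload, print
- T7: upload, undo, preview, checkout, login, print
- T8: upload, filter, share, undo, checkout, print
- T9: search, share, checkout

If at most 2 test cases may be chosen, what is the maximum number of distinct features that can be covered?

10

Choosing T1, T2 covers {upload, search, sort, share, undo, preview, export, checkout, login, archive} — 10 features.
No choice of 2 test cases does better; here filter, print are left uncovered.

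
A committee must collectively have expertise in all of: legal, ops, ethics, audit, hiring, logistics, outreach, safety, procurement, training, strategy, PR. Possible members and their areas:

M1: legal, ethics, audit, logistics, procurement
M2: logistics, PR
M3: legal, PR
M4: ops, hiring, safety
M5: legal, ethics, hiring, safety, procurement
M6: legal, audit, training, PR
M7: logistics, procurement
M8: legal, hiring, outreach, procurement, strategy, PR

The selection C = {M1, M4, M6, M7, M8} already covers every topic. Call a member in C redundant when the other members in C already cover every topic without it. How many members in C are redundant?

1

Drop M1: ethics uncovered — not redundant.
Drop M4: ops, safety uncovered — not redundant.
Drop M6: training uncovered — not redundant.
Drop M7: the rest still cover every topic — redundant.
Drop M8: outreach, strategy uncovered — not redundant.
1 redundant: M7.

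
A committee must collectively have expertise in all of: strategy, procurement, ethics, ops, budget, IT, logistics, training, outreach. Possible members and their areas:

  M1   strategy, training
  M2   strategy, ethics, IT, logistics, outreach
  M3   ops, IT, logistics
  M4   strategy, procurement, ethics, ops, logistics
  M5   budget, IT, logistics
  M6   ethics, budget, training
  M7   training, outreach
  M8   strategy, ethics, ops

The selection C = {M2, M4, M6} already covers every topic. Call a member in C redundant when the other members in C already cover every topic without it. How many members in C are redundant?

Drop M2: IT, outreach uncovered — not redundant.
Drop M4: procurement, ops uncovered — not redundant.
Drop M6: budget, training uncovered — not redundant.
None of the members in C is redundant.

0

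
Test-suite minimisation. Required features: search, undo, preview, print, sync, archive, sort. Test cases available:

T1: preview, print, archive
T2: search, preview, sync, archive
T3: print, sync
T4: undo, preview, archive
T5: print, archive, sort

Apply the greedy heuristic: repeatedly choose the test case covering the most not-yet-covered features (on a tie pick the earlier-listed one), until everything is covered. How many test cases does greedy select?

Pick 1: T2 covers 4 new features (search, preview, sync, archive).
Pick 2: T5 covers 2 new features (print, sort).
Pick 3: T4 covers 1 new features (undo).
Greedy uses 3 test cases.

3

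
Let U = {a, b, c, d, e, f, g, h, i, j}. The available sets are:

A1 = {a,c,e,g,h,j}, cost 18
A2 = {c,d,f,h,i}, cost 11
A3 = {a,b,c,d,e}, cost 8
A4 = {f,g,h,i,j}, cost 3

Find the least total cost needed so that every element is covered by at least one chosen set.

A3, A4 cover every element at cost 8 + 3 = 11.
Any cover uses at least 2 sets; among all covering selections none totals below 11.

11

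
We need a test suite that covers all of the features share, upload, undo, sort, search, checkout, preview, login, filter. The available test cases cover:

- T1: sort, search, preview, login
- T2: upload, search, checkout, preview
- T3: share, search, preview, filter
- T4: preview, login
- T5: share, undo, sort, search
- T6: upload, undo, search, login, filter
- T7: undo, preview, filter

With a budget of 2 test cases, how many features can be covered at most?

7

Choosing T1, T6 covers {upload, undo, sort, search, preview, login, filter} — 7 features.
No choice of 2 test cases does better; here share, checkout are left uncovered.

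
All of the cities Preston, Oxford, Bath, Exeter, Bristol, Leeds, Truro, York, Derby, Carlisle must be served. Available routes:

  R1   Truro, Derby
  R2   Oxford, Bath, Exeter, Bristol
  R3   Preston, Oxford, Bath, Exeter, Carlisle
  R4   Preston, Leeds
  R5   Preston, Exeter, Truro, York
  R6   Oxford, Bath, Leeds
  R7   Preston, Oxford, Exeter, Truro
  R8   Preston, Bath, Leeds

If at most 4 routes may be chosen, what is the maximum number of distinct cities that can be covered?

Choosing R1, R2, R3, R4 covers {Preston, Oxford, Bath, Exeter, Bristol, Leeds, Truro, Derby, Carlisle} — 9 cities.
No choice of 4 routes does better; here York is left uncovered.

9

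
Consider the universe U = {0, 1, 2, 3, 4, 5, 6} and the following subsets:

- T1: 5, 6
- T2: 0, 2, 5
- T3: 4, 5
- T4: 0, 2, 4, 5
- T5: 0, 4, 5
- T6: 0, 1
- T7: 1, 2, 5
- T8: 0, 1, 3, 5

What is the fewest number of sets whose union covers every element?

T1, T4, T8 together cover {0, 1, 2, 3, 4, 5, 6} — every element.
No 2 of the 8 sets cover everything (all 28 pairs fall short), so 3 is minimum.

3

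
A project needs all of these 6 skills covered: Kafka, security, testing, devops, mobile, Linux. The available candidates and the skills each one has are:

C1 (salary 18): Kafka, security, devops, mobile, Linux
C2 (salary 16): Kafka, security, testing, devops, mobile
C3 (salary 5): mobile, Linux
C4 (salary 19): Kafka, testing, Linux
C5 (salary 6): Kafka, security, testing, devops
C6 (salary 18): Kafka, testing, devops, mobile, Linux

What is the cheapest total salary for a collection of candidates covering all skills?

11

C3, C5 cover every skill at salary 5 + 6 = 11.
Any cover uses at least 2 candidates; among all covering selections none totals below 11.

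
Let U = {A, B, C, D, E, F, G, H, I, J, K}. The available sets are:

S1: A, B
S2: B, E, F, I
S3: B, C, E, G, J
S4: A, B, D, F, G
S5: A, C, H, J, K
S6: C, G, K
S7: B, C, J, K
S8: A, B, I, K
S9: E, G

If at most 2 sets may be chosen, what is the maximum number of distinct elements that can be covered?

9

Choosing S2, S5 covers {A, B, C, E, F, H, I, J, K} — 9 elements.
No choice of 2 sets does better; here D, G are left uncovered.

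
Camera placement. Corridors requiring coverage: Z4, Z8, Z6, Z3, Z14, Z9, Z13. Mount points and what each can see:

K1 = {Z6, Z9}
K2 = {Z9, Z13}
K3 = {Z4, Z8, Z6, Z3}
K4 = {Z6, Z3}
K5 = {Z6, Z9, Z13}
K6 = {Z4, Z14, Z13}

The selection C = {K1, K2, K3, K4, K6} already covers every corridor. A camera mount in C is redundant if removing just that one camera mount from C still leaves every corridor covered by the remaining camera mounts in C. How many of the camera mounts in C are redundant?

Drop K1: the rest still cover every corridor — redundant.
Drop K2: the rest still cover every corridor — redundant.
Drop K3: Z8 uncovered — not redundant.
Drop K4: the rest still cover every corridor — redundant.
Drop K6: Z14 uncovered — not redundant.
3 redundant: K1, K2, K4.

3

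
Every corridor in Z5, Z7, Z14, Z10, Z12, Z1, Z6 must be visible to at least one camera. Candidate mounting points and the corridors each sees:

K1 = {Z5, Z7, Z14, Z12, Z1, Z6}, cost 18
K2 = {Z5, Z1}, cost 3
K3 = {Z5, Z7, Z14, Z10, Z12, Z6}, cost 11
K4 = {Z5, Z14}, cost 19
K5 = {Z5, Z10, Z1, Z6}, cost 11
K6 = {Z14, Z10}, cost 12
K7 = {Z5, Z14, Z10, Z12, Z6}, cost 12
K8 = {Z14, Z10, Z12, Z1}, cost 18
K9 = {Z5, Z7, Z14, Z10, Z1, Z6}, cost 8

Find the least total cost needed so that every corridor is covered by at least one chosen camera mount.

14

K2, K3 cover every corridor at cost 3 + 11 = 14.
Any cover uses at least 2 camera mounts; among all covering selections none totals below 14.
Greedy by coverage-per-cost would pick K9, K3 for 19 — worse than the optimum 14.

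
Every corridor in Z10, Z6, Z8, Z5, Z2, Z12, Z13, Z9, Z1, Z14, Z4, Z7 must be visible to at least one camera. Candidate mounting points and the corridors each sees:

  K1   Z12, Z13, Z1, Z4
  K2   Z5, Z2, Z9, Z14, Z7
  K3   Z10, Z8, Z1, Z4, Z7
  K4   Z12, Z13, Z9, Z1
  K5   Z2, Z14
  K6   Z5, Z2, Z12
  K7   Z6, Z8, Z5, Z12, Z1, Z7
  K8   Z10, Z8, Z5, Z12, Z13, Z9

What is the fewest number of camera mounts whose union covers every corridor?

4

K1, K2, K3, K7 together cover {Z10, Z6, Z8, Z5, Z2, Z12, Z13, Z9, Z1, Z14, Z4, Z7} — every corridor.
No 3 of the 8 camera mounts cover everything (all 56 triples fall short), so 4 is minimum.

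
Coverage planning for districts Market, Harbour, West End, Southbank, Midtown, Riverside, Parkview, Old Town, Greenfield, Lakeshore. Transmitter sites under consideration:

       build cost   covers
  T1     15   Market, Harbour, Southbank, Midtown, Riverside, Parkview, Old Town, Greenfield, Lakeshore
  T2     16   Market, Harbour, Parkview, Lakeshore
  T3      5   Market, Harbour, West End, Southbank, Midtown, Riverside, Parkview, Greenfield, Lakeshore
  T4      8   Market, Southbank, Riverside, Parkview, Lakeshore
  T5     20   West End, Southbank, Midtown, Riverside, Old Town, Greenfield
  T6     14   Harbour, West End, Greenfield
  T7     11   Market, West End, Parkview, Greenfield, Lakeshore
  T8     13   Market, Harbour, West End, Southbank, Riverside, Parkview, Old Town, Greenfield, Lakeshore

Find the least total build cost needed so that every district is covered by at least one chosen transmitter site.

18

T3, T8 cover every district at build cost 5 + 13 = 18.
Any cover uses at least 2 transmitter sites; among all covering selections none totals below 18.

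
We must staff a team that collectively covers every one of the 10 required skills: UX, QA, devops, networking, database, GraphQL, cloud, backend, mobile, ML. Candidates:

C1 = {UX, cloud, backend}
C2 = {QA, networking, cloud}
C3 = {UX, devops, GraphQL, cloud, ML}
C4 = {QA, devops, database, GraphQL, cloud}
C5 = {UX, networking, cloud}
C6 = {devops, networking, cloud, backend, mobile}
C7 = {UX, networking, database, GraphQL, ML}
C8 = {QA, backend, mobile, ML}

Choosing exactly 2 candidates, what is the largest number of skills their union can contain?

Choosing C6, C7 covers {UX, devops, networking, database, GraphQL, cloud, backend, mobile, ML} — 9 skills.
No choice of 2 candidates does better; here QA is left uncovered.

9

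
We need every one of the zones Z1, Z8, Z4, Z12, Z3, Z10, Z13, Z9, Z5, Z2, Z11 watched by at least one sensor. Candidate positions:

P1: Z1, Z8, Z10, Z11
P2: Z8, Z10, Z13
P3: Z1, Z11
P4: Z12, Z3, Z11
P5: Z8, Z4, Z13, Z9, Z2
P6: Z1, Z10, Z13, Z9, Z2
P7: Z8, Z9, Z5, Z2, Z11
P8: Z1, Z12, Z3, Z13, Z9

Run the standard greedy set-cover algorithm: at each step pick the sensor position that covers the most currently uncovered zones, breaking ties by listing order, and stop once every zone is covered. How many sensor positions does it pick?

Pick 1: P5 covers 5 new zones (Z8, Z4, Z13, Z9, Z2).
Pick 2: P1 covers 3 new zones (Z1, Z10, Z11).
Pick 3: P4 covers 2 new zones (Z12, Z3).
Pick 4: P7 covers 1 new zones (Z5).
Greedy uses 4 sensor positions.

4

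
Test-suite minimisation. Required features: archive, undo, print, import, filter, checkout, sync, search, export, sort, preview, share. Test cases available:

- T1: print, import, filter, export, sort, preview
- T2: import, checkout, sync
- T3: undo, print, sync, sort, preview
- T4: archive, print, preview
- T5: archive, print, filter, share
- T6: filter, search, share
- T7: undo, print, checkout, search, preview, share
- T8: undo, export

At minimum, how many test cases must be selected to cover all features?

T1, T2, T4, T7 together cover {archive, undo, print, import, filter, checkout, sync, search, export, sort, preview, share} — every feature.
No 3 of the 8 test cases cover everything (all 56 triples fall short), so 4 is minimum.

4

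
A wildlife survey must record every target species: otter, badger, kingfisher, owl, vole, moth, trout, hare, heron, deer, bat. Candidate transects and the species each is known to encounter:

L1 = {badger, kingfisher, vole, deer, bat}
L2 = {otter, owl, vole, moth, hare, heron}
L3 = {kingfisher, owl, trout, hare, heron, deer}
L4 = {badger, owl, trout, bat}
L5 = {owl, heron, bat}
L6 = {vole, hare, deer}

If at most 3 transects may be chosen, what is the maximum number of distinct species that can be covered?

11

Choosing L1, L2, L3 covers {otter, badger, kingfisher, owl, vole, moth, trout, hare, heron, deer, bat} — 11 species.
That is all 11 species.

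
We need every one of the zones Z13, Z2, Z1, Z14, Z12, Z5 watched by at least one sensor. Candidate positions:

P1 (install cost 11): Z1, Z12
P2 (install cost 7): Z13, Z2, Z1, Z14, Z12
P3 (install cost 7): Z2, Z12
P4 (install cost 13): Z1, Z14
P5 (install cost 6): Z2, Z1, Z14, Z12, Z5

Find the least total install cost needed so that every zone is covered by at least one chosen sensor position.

P2, P5 cover every zone at install cost 7 + 6 = 13.
Any cover uses at least 2 sensor positions; among all covering selections none totals below 13.

13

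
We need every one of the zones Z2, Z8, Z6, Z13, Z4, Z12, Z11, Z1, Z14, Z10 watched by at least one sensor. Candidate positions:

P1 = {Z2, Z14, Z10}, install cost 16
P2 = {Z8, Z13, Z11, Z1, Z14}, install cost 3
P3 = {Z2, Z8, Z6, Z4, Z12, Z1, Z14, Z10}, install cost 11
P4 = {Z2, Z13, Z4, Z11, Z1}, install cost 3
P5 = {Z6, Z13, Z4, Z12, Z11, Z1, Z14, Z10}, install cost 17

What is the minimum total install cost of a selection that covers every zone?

14

P2, P3 cover every zone at install cost 3 + 11 = 14.
Any cover uses at least 2 sensor positions; among all covering selections none totals below 14.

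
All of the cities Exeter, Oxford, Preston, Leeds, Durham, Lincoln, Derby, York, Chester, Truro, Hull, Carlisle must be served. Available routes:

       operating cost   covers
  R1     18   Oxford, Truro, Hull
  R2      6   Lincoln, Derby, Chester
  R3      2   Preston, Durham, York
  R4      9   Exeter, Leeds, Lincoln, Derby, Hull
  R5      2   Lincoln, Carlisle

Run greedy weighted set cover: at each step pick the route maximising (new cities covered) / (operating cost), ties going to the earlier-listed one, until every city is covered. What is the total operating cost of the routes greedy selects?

37

Pick 1: R3 adds 3 new (Preston, Durham, York) at operating cost 2 (ratio 3/2).
Pick 2: R5 adds 2 new (Lincoln, Carlisle) at operating cost 2 (ratio 2/2).
Pick 3: R4 adds 4 new (Exeter, Leeds, Derby, Hull) at operating cost 9 (ratio 4/9).
Pick 4: R2 adds 1 new (Chester) at operating cost 6 (ratio 1/6).
Pick 5: R1 adds 2 new (Oxford, Truro) at operating cost 18 (ratio 2/18).
Greedy total operating cost: 2 + 2 + 9 + 6 + 18 = 37.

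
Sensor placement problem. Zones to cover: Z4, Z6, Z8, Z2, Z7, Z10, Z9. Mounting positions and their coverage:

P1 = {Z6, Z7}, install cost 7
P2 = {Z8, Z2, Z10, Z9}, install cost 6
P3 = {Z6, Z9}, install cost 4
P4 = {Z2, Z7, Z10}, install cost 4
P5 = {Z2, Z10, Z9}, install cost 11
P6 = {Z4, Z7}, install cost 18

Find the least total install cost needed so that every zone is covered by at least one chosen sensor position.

28

P2, P3, P6 cover every zone at install cost 6 + 4 + 18 = 28.
Any cover uses at least 3 sensor positions; among all covering selections none totals below 28.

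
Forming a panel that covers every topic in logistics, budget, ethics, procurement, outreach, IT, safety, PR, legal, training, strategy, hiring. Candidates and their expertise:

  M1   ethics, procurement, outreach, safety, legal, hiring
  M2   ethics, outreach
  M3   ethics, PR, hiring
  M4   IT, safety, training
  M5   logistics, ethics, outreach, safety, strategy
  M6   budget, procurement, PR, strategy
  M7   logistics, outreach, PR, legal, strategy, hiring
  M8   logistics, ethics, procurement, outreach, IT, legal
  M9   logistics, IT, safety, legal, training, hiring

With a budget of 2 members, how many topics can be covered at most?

Choosing M6, M9 covers {logistics, budget, procurement, IT, safety, PR, legal, training, strategy, hiring} — 10 topics.
No choice of 2 members does better; here ethics, outreach are left uncovered.

10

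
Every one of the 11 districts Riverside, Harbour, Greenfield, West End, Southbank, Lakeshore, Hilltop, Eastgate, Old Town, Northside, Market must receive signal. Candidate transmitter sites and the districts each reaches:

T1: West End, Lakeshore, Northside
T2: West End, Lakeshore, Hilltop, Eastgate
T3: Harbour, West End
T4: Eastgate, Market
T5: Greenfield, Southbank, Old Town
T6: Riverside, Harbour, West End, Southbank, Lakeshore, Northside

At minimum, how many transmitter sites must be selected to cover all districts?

T2, T4, T5, T6 together cover {Riverside, Harbour, Greenfield, West End, Southbank, Lakeshore, Hilltop, Eastgate, Old Town, Northside, Market} — every district.
No 3 of the 6 transmitter sites cover everything (all 20 triples fall short), so 4 is minimum.

4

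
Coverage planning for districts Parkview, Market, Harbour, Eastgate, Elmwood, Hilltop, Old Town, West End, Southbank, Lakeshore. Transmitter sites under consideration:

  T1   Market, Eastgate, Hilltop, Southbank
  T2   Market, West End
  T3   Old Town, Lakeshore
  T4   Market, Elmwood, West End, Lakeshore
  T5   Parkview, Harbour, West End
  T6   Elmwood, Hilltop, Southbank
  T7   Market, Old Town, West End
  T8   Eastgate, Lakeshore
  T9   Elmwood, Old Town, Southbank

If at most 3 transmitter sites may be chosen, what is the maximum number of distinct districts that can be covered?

Choosing T1, T3, T5 covers {Parkview, Market, Harbour, Eastgate, Hilltop, Old Town, West End, Southbank, Lakeshore} — 9 districts.
No choice of 3 transmitter sites does better; here Elmwood is left uncovered.

9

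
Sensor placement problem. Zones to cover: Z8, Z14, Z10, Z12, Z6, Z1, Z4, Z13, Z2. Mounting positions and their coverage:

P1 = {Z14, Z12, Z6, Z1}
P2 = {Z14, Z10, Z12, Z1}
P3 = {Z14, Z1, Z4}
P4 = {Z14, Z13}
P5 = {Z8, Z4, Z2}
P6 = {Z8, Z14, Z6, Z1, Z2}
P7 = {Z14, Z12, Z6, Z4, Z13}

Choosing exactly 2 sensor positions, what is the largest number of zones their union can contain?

8

Choosing P6, P7 covers {Z8, Z14, Z12, Z6, Z1, Z4, Z13, Z2} — 8 zones.
No choice of 2 sensor positions does better; here Z10 is left uncovered.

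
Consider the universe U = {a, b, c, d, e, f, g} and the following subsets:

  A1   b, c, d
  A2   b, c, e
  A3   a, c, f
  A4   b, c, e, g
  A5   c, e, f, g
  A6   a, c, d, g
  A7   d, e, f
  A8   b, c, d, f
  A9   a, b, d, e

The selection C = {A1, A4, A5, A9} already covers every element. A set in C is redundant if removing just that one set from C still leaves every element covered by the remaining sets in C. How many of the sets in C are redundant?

2

Drop A1: the rest still cover every element — redundant.
Drop A4: the rest still cover every element — redundant.
Drop A5: f uncovered — not redundant.
Drop A9: a uncovered — not redundant.
2 redundant: A1, A4.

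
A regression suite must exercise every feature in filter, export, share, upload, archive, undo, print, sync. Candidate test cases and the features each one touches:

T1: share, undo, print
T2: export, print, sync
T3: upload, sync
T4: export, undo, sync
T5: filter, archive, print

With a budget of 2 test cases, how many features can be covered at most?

Choosing T4, T5 covers {filter, export, archive, undo, print, sync} — 6 features.
No choice of 2 test cases does better; here share, upload are left uncovered.

6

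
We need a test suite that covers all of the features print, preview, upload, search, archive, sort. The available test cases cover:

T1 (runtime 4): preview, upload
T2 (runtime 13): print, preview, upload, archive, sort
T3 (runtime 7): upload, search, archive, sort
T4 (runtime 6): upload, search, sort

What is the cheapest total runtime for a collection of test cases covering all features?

19

T2, T4 cover every feature at runtime 13 + 6 = 19.
Any cover uses at least 2 test cases; among all covering selections none totals below 19.
Greedy by coverage-per-runtime would pick T3, T1, T2 for 24 — worse than the optimum 19.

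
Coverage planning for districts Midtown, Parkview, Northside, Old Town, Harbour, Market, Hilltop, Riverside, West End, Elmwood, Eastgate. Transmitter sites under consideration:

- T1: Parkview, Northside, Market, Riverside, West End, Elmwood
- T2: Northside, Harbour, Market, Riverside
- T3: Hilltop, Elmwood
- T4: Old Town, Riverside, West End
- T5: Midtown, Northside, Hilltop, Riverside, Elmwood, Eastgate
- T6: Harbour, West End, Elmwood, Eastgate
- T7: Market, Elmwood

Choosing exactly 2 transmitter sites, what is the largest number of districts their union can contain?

9

Choosing T1, T5 covers {Midtown, Parkview, Northside, Market, Hilltop, Riverside, West End, Elmwood, Eastgate} — 9 districts.
No choice of 2 transmitter sites does better; here Old Town, Harbour are left uncovered.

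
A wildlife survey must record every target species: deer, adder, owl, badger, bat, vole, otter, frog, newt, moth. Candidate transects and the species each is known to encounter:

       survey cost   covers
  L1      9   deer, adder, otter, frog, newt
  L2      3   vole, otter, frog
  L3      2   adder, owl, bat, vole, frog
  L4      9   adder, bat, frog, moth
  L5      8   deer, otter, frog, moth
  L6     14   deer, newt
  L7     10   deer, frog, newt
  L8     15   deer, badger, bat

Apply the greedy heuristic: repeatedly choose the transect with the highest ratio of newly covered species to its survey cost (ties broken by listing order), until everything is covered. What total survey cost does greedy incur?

Pick 1: L3 adds 5 new (adder, owl, bat, vole, frog) at survey cost 2 (ratio 5/2).
Pick 2: L5 adds 3 new (deer, otter, moth) at survey cost 8 (ratio 3/8).
Pick 3: L1 adds 1 new (newt) at survey cost 9 (ratio 1/9).
Pick 4: L8 adds 1 new (badger) at survey cost 15 (ratio 1/15).
Greedy total survey cost: 2 + 8 + 9 + 15 = 34.

34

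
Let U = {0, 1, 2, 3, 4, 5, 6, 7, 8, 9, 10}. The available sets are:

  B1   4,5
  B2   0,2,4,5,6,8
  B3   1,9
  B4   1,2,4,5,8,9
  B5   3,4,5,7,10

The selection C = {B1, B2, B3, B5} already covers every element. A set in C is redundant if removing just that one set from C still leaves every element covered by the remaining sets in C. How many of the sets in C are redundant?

1

Drop B1: the rest still cover every element — redundant.
Drop B2: 0, 2, 6, 8 uncovered — not redundant.
Drop B3: 1, 9 uncovered — not redundant.
Drop B5: 3, 7, 10 uncovered — not redundant.
1 redundant: B1.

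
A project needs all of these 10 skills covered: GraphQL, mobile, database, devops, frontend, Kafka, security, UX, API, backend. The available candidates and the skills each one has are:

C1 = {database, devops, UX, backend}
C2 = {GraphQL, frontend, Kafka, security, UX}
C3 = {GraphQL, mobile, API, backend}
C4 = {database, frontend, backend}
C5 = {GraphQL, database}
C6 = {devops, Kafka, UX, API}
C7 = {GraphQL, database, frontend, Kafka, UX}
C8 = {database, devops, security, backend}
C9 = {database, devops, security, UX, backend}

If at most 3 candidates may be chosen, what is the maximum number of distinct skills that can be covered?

Choosing C1, C2, C3 covers {GraphQL, mobile, database, devops, frontend, Kafka, security, UX, API, backend} — 10 skills.
That is all 10 skills.

10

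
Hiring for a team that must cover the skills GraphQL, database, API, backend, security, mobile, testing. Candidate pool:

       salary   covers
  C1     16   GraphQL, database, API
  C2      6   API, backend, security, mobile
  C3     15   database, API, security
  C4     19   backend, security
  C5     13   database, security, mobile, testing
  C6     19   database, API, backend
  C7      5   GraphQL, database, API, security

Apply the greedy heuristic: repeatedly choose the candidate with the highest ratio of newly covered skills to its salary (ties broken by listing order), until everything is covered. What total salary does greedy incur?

24

Pick 1: C7 adds 4 new (GraphQL, database, API, security) at salary 5 (ratio 4/5).
Pick 2: C2 adds 2 new (backend, mobile) at salary 6 (ratio 2/6).
Pick 3: C5 adds 1 new (testing) at salary 13 (ratio 1/13).
Greedy total salary: 5 + 6 + 13 = 24.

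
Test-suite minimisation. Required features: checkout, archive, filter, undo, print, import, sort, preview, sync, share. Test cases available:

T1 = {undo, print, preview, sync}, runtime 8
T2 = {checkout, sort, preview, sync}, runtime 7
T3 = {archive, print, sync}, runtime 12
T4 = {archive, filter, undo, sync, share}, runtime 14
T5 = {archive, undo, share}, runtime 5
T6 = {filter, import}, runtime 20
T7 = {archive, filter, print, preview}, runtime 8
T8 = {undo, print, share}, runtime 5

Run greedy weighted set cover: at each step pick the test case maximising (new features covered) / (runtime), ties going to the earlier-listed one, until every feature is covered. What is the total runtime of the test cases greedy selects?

40

Pick 1: T5 adds 3 new (archive, undo, share) at runtime 5 (ratio 3/5).
Pick 2: T2 adds 4 new (checkout, sort, preview, sync) at runtime 7 (ratio 4/7).
Pick 3: T7 adds 2 new (filter, print) at runtime 8 (ratio 2/8).
Pick 4: T6 adds 1 new (import) at runtime 20 (ratio 1/20).
Greedy total runtime: 5 + 7 + 8 + 20 = 40. (The true optimum is 37, so greedy overshoots here.)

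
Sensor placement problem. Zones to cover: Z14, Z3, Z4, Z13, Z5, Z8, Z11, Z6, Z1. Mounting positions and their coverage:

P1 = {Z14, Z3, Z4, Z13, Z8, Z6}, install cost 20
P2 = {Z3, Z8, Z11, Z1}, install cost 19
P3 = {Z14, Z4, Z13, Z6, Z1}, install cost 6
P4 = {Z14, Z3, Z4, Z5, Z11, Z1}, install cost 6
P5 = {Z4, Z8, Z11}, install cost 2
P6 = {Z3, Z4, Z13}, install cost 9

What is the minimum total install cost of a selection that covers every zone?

14

P3, P4, P5 cover every zone at install cost 6 + 6 + 2 = 14.
Any cover uses at least 2 sensor positions; among all covering selections none totals below 14.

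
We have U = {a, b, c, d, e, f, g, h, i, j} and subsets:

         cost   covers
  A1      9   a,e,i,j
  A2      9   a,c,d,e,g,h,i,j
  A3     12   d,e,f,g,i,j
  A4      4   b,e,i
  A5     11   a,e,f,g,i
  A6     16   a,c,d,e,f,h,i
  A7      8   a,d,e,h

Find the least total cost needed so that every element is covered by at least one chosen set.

A2, A4, A5 cover every element at cost 9 + 4 + 11 = 24.
Any cover uses at least 3 sets; among all covering selections none totals below 24.

24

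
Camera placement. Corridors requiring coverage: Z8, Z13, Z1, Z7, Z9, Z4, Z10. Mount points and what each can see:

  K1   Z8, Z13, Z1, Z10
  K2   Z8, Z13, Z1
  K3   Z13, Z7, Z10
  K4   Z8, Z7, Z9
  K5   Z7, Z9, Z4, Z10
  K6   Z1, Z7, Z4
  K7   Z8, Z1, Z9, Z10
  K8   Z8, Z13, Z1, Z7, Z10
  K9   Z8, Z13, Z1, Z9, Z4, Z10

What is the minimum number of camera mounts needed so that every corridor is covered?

K1, K5 together cover {Z8, Z13, Z1, Z7, Z9, Z4, Z10} — every corridor.
No single camera mount contains all 7 corridors, so 2 is optimal.

2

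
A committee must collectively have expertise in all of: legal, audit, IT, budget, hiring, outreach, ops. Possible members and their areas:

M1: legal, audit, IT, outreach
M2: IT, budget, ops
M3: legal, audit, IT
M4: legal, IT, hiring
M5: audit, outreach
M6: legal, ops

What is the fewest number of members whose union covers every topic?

3

M1, M2, M4 together cover {legal, audit, IT, budget, hiring, outreach, ops} — every topic.
No 2 of the 6 members cover everything (all 15 pairs fall short), so 3 is minimum.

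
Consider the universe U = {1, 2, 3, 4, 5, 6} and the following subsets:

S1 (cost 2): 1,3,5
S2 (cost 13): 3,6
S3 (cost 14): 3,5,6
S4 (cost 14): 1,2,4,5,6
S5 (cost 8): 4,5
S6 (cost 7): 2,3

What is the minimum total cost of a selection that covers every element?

S1, S4 cover every element at cost 2 + 14 = 16.
Any cover uses at least 2 sets; among all covering selections none totals below 16.

16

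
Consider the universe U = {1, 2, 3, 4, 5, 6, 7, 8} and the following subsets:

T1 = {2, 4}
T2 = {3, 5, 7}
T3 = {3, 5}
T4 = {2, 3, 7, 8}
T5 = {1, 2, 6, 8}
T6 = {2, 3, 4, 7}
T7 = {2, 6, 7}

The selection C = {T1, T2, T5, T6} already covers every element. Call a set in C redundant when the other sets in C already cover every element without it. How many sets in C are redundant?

2

Drop T1: the rest still cover every element — redundant.
Drop T2: 5 uncovered — not redundant.
Drop T5: 1, 6, 8 uncovered — not redundant.
Drop T6: the rest still cover every element — redundant.
2 redundant: T1, T6.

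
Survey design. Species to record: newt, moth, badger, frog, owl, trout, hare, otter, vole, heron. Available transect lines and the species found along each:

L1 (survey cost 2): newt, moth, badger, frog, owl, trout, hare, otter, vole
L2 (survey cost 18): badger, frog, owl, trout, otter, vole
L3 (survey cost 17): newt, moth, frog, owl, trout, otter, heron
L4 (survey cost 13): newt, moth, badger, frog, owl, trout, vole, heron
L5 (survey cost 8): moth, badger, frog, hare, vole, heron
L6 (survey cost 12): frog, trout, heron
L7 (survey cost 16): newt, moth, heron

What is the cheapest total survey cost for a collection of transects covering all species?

10

L1, L5 cover every species at survey cost 2 + 8 = 10.
Any cover uses at least 2 transects; among all covering selections none totals below 10.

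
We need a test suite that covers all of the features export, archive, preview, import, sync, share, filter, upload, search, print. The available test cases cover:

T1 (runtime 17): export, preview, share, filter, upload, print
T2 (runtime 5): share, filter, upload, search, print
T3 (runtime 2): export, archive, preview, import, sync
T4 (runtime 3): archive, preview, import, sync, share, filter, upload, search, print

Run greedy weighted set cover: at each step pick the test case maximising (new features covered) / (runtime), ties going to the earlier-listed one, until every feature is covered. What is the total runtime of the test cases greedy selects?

Pick 1: T4 adds 9 new (archive, preview, import, sync, share, filter, upload, search, print) at runtime 3 (ratio 9/3).
Pick 2: T3 adds 1 new (export) at runtime 2 (ratio 1/2).
Greedy total runtime: 3 + 2 = 5.

5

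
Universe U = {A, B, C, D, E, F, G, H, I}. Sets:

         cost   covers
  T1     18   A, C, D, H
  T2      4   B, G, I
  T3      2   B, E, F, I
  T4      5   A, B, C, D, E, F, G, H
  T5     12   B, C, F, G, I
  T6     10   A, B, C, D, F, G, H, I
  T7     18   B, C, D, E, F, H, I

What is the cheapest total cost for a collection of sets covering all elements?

T3, T4 cover every element at cost 2 + 5 = 7.
Any cover uses at least 2 sets; among all covering selections none totals below 7.

7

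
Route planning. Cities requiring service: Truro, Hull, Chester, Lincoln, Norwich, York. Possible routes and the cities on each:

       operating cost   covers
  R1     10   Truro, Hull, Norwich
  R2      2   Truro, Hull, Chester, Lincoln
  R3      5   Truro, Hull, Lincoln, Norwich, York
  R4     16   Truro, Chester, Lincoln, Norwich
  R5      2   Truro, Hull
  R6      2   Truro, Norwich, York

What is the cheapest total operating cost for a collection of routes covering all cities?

R2, R6 cover every city at operating cost 2 + 2 = 4.
Any cover uses at least 2 routes; among all covering selections none totals below 4.

4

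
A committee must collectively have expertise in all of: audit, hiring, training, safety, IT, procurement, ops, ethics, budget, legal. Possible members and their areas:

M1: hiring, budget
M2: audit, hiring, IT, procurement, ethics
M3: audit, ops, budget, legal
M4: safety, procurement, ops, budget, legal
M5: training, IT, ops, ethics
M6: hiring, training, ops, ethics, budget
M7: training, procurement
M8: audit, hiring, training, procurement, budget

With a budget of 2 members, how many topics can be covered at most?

Choosing M2, M4 covers {audit, hiring, safety, IT, procurement, ops, ethics, budget, legal} — 9 topics.
No choice of 2 members does better; here training is left uncovered.

9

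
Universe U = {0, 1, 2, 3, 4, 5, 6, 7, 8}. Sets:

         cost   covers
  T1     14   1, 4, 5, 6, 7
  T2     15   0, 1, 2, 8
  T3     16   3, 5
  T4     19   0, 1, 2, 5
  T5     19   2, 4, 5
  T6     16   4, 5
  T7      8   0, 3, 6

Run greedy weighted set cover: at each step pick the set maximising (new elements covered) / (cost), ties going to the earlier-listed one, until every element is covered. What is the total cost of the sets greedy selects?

Pick 1: T7 adds 3 new (0, 3, 6) at cost 8 (ratio 3/8).
Pick 2: T1 adds 4 new (1, 4, 5, 7) at cost 14 (ratio 4/14).
Pick 3: T2 adds 2 new (2, 8) at cost 15 (ratio 2/15).
Greedy total cost: 8 + 14 + 15 = 37.

37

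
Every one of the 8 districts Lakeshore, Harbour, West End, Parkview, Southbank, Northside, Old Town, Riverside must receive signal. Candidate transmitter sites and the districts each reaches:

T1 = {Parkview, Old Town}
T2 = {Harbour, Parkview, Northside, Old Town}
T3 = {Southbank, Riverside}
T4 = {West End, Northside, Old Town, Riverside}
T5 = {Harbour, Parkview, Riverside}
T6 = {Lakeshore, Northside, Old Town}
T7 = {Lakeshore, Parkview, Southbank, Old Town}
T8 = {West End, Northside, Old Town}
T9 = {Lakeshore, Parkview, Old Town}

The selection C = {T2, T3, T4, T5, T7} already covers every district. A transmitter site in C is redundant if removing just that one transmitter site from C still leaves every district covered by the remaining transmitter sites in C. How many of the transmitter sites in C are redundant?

Drop T2: the rest still cover every district — redundant.
Drop T3: the rest still cover every district — redundant.
Drop T4: West End uncovered — not redundant.
Drop T5: the rest still cover every district — redundant.
Drop T7: Lakeshore uncovered — not redundant.
3 redundant: T2, T3, T5.

3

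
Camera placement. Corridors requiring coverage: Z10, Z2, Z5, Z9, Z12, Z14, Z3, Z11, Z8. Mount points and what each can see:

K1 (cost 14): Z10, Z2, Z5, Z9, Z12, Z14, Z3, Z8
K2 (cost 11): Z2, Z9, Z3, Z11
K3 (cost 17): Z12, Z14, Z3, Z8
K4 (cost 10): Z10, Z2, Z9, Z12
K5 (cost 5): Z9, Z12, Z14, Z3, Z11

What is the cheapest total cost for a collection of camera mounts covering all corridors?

K1, K5 cover every corridor at cost 14 + 5 = 19.
Any cover uses at least 2 camera mounts; among all covering selections none totals below 19.

19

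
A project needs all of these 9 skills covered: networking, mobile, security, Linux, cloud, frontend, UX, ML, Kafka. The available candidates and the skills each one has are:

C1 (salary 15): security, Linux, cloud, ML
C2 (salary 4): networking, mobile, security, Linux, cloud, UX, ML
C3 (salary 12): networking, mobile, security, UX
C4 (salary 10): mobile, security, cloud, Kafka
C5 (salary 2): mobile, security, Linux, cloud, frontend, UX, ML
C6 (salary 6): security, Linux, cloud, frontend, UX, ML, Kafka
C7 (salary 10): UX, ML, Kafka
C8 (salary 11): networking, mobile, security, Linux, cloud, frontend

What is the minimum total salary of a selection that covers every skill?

C2, C6 cover every skill at salary 4 + 6 = 10.
Any cover uses at least 2 candidates; among all covering selections none totals below 10.
Greedy by coverage-per-salary would pick C5, C2, C6 for 12 — worse than the optimum 10.

10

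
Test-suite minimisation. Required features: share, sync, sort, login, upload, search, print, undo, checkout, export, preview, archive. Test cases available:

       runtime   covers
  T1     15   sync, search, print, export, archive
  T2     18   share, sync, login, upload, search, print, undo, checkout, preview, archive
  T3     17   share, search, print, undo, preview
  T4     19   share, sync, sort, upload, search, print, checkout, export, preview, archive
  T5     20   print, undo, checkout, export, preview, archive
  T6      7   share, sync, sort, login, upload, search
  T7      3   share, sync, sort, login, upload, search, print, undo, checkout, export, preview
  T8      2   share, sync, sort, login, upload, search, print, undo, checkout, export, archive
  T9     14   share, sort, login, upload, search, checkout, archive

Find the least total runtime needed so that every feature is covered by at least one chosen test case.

T7, T8 cover every feature at runtime 3 + 2 = 5.
Any cover uses at least 2 test cases; among all covering selections none totals below 5.

5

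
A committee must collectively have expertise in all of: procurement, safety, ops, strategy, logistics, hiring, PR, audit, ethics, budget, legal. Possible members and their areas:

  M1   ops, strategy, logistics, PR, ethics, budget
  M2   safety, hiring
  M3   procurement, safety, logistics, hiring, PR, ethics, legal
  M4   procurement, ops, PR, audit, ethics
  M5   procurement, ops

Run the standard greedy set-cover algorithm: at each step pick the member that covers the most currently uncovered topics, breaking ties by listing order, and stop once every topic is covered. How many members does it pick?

Pick 1: M3 covers 7 new topics (procurement, safety, logistics, hiring, PR, ethics, legal).
Pick 2: M1 covers 3 new topics (ops, strategy, budget).
Pick 3: M4 covers 1 new topics (audit).
Greedy uses 3 members.

3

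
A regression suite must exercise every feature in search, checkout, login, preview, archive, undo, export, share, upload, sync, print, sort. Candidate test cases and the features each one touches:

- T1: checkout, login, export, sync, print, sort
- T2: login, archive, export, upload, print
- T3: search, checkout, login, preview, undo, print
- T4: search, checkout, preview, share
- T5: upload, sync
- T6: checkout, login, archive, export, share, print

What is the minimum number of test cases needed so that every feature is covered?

4

T1, T2, T3, T4 together cover {search, checkout, login, preview, archive, undo, export, share, upload, sync, print, sort} — every feature.
No 3 of the 6 test cases cover everything (all 20 triples fall short), so 4 is minimum.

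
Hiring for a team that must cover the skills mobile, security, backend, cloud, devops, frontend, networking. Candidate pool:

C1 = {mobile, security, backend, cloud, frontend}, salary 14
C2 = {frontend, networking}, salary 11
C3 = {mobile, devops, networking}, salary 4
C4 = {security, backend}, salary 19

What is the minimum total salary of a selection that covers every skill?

18

C1, C3 cover every skill at salary 14 + 4 = 18.
Any cover uses at least 2 candidates; among all covering selections none totals below 18.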